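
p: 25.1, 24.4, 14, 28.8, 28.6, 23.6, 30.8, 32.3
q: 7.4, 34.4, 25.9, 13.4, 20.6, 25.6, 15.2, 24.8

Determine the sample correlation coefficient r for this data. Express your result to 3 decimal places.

-0.305

n = 8, Σp = 207.6, Σq = 167.3, Σp² = 5617.66, Σq² = 4014.29, Σpq = 4236.14
nΣpq − ΣpΣq = 33889.12 − 34731.48 = -842.36
nΣp² − (Σp)² = 44941.28 − 43097.76 = 1843.52; nΣq² − (Σq)² = 32114.32 − 27989.29 = 4125.03
r = -842.36 / √(1843.52 × 4125.03) = -842.36 / 2757.6394 ≈ -0.305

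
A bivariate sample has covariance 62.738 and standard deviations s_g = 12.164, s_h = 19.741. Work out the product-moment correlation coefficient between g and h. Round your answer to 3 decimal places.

r = Cov(g,h) / (s_g · s_h) = 62.738 / (12.164 × 19.741)
  = 62.738 / 240.1295 ≈ 0.261

0.261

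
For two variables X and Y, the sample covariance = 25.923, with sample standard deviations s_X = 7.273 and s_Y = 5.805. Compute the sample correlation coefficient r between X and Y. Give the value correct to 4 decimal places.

r = Cov(X,Y) / (s_X · s_Y) = 25.923 / (7.273 × 5.805)
  = 25.923 / 42.2198 ≈ 0.6140

0.6140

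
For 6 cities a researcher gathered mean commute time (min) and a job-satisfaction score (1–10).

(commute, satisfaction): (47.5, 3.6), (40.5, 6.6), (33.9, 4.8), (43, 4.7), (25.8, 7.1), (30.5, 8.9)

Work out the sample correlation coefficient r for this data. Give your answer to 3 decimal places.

-0.734

n = 6, Σx = 221.2, Σy = 35.7, Σx² = 8490.6, Σy² = 231.27, Σxy = 1257.75
nΣxy − ΣxΣy = 7546.5 − 7896.84 = -350.34
nΣx² − (Σx)² = 50943.6 − 48929.44 = 2014.16; nΣy² − (Σy)² = 1387.62 − 1274.49 = 113.13
r = -350.34 / √(2014.16 × 113.13) = -350.34 / 477.3488 ≈ -0.734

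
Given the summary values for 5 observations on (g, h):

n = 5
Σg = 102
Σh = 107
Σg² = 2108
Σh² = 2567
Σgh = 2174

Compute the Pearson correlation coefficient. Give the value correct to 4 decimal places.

r = (nΣgh − ΣgΣh) / √[(nΣg² − (Σg)²)(nΣh² − (Σh)²)]
Numerator: 5×2174 − 102×107 = -44
Denominator: √[(10540 − 10404)(12835 − 11449)] = √[136 × 1386] = 434.1613
r = -44 / 434.1613 ≈ -0.1013

-0.1013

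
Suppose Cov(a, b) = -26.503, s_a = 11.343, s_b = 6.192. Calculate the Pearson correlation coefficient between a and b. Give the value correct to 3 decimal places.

-0.377

r = Cov(a,b) / (s_a · s_b) = -26.503 / (11.343 × 6.192)
  = -26.503 / 70.2359 ≈ -0.377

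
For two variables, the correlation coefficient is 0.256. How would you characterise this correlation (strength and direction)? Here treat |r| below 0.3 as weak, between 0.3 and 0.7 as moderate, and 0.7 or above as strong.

weak positive

r = 0.256 > 0 so the relationship is positive.
|r| = 0.256, which falls in the weak range.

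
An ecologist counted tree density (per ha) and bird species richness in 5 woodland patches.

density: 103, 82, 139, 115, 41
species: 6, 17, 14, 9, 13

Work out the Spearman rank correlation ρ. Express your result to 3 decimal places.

Rank density: 3, 2, 5, 4, 1
Rank species: 1, 5, 4, 2, 3
d = rank(density) − rank(species): 2, -3, 1, 2, -2; Σd² = 22
ρ = 1 − 6Σd² / [n(n²−1)] = 1 − 6×22 / (5×24) = 1 − 132/120 ≈ -0.100

-0.100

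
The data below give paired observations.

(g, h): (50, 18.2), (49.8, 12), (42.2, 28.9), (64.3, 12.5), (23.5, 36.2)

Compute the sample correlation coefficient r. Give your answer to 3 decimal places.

n = 5, Σg = 229.8, Σh = 107.8, Σg² = 11447.62, Σh² = 2777.14, Σgh = 4381.63
nΣgh − ΣgΣh = 21908.15 − 24772.44 = -2864.29
nΣg² − (Σg)² = 57238.1 − 52808.04 = 4430.06; nΣh² − (Σh)² = 13885.7 − 11620.84 = 2264.86
r = -2864.29 / √(4430.06 × 2264.86) = -2864.29 / 3167.5646 ≈ -0.904

-0.904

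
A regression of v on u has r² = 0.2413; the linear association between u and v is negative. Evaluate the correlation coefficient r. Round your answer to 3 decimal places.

|r| = √0.2413 = 0.491
The association is negative, so r = −0.491.

-0.491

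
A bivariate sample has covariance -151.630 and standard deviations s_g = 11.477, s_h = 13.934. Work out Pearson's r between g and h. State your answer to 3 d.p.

r = Cov(g,h) / (s_g · s_h) = -151.630 / (11.477 × 13.934)
  = -151.630 / 159.9205 ≈ -0.948

-0.948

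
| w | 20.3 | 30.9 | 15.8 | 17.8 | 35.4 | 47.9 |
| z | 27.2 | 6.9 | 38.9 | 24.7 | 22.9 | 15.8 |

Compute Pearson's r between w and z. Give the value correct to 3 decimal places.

n = 6, Σw = 168.1, Σz = 136.4, Σw² = 5480.95, Σz² = 3684.8, Σwz = 3387.13
nΣwz − ΣwΣz = 20322.78 − 22928.84 = -2606.06
nΣw² − (Σw)² = 32885.7 − 28257.61 = 4628.09; nΣz² − (Σz)² = 22108.8 − 18604.96 = 3503.84
r = -2606.06 / √(4628.09 × 3503.84) = -2606.06 / 4026.9203 ≈ -0.647

-0.647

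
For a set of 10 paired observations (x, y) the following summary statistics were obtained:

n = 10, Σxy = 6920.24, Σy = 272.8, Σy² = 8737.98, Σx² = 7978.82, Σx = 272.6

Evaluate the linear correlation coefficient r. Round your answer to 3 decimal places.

-0.613

r = (nΣxy − ΣxΣy) / √[(nΣx² − (Σx)²)(nΣy² − (Σy)²)]
Numerator: 10×6920.24 − 272.6×272.8 = -5162.88
Denominator: √[(79788.2 − 74310.76)(87379.8 − 74419.84)] = √[5477.44 × 12959.96] = 8425.4023
r = -5162.88 / 8425.4023 ≈ -0.613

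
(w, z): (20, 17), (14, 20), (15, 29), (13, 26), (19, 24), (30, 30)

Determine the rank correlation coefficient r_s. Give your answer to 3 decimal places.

Rank w: 5, 2, 3, 1, 4, 6
Rank z: 1, 2, 5, 4, 3, 6
d = rank(w) − rank(z): 4, 0, -2, -3, 1, 0; Σd² = 30
ρ = 1 − 6Σd² / [n(n²−1)] = 1 − 6×30 / (6×35) = 1 − 180/210 ≈ 0.143

0.143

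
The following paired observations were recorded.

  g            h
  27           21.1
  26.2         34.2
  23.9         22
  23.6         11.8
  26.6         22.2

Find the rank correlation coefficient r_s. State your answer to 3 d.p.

Rank g: 5, 3, 2, 1, 4
Rank h: 2, 5, 3, 1, 4
d = rank(g) − rank(h): 3, -2, -1, 0, 0; Σd² = 14
ρ = 1 − 6Σd² / [n(n²−1)] = 1 − 6×14 / (5×24) = 1 − 84/120 ≈ 0.300

0.300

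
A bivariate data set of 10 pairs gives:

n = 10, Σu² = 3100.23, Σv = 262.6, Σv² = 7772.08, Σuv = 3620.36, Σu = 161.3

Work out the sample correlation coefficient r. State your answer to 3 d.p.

r = (nΣuv − ΣuΣv) / √[(nΣu² − (Σu)²)(nΣv² − (Σv)²)]
Numerator: 10×3620.36 − 161.3×262.6 = -6153.78
Denominator: √[(31002.3 − 26017.69)(77720.8 − 68958.76)] = √[4984.61 × 8762.04] = 6608.7330
r = -6153.78 / 6608.7330 ≈ -0.931

-0.931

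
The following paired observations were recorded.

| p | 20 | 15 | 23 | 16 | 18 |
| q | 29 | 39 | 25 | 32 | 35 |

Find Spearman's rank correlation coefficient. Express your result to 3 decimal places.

-0.900

Rank p: 4, 1, 5, 2, 3
Rank q: 2, 5, 1, 3, 4
d = rank(p) − rank(q): 2, -4, 4, -1, -1; Σd² = 38
ρ = 1 − 6Σd² / [n(n²−1)] = 1 − 6×38 / (5×24) = 1 − 228/120 ≈ -0.900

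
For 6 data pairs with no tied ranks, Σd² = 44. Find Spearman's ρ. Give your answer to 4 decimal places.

-0.2571

ρ = 1 − 6Σd² / [n(n²−1)] = 1 − 6×44 / (6×35)
  = 1 − 264/210 = 1 − 1.25714 ≈ -0.2571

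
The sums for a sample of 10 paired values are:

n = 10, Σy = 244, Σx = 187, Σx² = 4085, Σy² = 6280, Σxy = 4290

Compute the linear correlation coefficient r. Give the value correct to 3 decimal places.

r = (nΣxy − ΣxΣy) / √[(nΣx² − (Σx)²)(nΣy² − (Σy)²)]
Numerator: 10×4290 − 187×244 = -2728
Denominator: √[(40850 − 34969)(62800 − 59536)] = √[5881 × 3264] = 4381.2765
r = -2728 / 4381.2765 ≈ -0.623

-0.623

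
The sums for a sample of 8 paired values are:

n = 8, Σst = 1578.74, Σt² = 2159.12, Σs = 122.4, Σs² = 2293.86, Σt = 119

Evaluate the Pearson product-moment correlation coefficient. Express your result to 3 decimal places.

-0.598

r = (nΣst − ΣsΣt) / √[(nΣs² − (Σs)²)(nΣt² − (Σt)²)]
Numerator: 8×1578.74 − 122.4×119 = -1935.68
Denominator: √[(18350.88 − 14981.76)(17272.96 − 14161)] = √[3369.12 × 3111.96] = 3237.9881
r = -1935.68 / 3237.9881 ≈ -0.598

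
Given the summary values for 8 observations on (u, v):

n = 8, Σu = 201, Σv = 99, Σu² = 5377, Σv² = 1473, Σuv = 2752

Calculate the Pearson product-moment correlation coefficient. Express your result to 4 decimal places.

0.9297

r = (nΣuv − ΣuΣv) / √[(nΣu² − (Σu)²)(nΣv² − (Σv)²)]
Numerator: 8×2752 − 201×99 = 2117
Denominator: √[(43016 − 40401)(11784 − 9801)] = √[2615 × 1983] = 2277.1792
r = 2117 / 2277.1792 ≈ 0.9297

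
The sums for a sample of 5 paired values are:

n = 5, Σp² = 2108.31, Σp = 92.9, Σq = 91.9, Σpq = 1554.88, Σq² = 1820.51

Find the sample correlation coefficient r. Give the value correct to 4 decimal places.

-0.6810

r = (nΣpq − ΣpΣq) / √[(nΣp² − (Σp)²)(nΣq² − (Σq)²)]
Numerator: 5×1554.88 − 92.9×91.9 = -763.11
Denominator: √[(10541.55 − 8630.41)(9102.55 − 8445.61)] = √[1911.14 × 656.94] = 1120.4929
r = -763.11 / 1120.4929 ≈ -0.6810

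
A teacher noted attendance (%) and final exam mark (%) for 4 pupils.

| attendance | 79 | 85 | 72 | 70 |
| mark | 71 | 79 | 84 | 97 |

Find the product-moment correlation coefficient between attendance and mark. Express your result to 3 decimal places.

-0.711

n = 4, Σx = 306, Σy = 331, Σx² = 23550, Σy² = 27747, Σxy = 25162
nΣxy − ΣxΣy = 100648 − 101286 = -638
nΣx² − (Σx)² = 94200 − 93636 = 564; nΣy² − (Σy)² = 110988 − 109561 = 1427
r = -638 / √(564 × 1427) = -638 / 897.1221 ≈ -0.711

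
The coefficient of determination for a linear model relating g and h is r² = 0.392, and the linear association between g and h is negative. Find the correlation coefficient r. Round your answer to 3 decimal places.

|r| = √0.392 = 0.626
The association is negative, so r = −0.626.

-0.626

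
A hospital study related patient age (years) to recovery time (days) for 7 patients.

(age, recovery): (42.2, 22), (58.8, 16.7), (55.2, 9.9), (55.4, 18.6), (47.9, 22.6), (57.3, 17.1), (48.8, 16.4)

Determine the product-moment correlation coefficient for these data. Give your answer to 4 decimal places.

n = 7, Σx = 365.6, Σy = 123.3, Σx² = 19313.62, Σy² = 2278.99, Σxy = 6349.97
nΣxy − ΣxΣy = 44449.79 − 45078.48 = -628.69
nΣx² − (Σx)² = 135195.34 − 133663.36 = 1531.98; nΣy² − (Σy)² = 15952.93 − 15202.89 = 750.04
r = -628.69 / √(1531.98 × 750.04) = -628.69 / 1071.9358 ≈ -0.5865

-0.5865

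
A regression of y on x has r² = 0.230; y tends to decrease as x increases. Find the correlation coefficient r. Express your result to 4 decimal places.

|r| = √0.230 = 0.4796
The association is negative, so r = −0.4796.

-0.4796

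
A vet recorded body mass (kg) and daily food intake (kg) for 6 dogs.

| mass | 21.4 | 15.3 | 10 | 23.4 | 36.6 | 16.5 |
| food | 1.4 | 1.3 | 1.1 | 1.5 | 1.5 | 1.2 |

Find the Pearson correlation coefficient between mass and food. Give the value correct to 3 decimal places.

n = 6, Σx = 123.2, Σy = 8, Σx² = 2951.42, Σy² = 10.8, Σxy = 170.65
nΣxy − ΣxΣy = 1023.9 − 985.6 = 38.3
nΣx² − (Σx)² = 17708.52 − 15178.24 = 2530.28; nΣy² − (Σy)² = 64.8 − 64 = 0.8
r = 38.3 / √(2530.28 × 0.8) = 38.3 / 44.9914 ≈ 0.851

0.851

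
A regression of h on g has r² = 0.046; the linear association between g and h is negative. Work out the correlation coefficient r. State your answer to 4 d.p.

|r| = √0.046 = 0.2145
The association is negative, so r = −0.2145.

-0.2145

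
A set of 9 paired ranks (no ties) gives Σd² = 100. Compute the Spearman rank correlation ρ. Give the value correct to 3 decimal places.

0.167

ρ = 1 − 6Σd² / [n(n²−1)] = 1 − 6×100 / (9×80)
  = 1 − 600/720 = 1 − 0.8333 ≈ 0.167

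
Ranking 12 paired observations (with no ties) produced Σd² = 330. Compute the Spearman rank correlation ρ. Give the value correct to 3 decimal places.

-0.154

ρ = 1 − 6Σd² / [n(n²−1)] = 1 − 6×330 / (12×143)
  = 1 − 1980/1716 = 1 − 1.1538 ≈ -0.154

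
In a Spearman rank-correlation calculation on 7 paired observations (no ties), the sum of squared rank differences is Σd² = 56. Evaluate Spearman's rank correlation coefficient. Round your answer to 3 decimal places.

0.000

ρ = 1 − 6Σd² / [n(n²−1)] = 1 − 6×56 / (7×48)
  = 1 − 336/336 = 1 − 1.0000 ≈ 0.000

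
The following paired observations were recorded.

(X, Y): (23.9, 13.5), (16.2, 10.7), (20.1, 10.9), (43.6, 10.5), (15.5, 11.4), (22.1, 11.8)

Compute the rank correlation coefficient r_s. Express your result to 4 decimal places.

Rank X: 5, 2, 3, 6, 1, 4
Rank Y: 6, 2, 3, 1, 4, 5
d = rank(X) − rank(Y): -1, 0, 0, 5, -3, -1; Σd² = 36
ρ = 1 − 6Σd² / [n(n²−1)] = 1 − 6×36 / (6×35) = 1 − 216/210 ≈ -0.0286

-0.0286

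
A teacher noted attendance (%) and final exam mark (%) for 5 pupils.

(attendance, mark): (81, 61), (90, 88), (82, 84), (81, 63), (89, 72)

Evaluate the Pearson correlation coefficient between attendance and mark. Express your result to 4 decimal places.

n = 5, Σx = 423, Σy = 368, Σx² = 35867, Σy² = 27674, Σxy = 31260
nΣxy − ΣxΣy = 156300 − 155664 = 636
nΣx² − (Σx)² = 179335 − 178929 = 406; nΣy² − (Σy)² = 138370 − 135424 = 2946
r = 636 / √(406 × 2946) = 636 / 1093.6526 ≈ 0.5815

0.5815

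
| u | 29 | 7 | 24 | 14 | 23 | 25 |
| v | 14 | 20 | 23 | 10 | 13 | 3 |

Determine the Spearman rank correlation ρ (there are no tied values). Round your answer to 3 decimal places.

-0.143

Rank u: 6, 1, 4, 2, 3, 5
Rank v: 4, 5, 6, 2, 3, 1
d = rank(u) − rank(v): 2, -4, -2, 0, 0, 4; Σd² = 40
ρ = 1 − 6Σd² / [n(n²−1)] = 1 − 6×40 / (6×35) = 1 − 240/210 ≈ -0.143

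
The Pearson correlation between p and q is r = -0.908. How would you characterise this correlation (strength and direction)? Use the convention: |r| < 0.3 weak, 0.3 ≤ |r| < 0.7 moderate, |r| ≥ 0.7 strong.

strong negative

r = -0.908 < 0 so the relationship is negative.
|r| = 0.908, which falls in the strong range.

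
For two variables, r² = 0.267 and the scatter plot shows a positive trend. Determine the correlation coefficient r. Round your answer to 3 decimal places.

0.517

|r| = √0.267 = 0.517
The association is positive, so r = 0.517.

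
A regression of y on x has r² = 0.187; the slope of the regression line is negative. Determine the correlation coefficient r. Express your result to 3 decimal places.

-0.432

|r| = √0.187 = 0.432
The association is negative, so r = −0.432.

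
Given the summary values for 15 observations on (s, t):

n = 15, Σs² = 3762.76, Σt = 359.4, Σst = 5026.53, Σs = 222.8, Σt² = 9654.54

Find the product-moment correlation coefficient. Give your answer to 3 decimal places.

r = (nΣst − ΣsΣt) / √[(nΣs² − (Σs)²)(nΣt² − (Σt)²)]
Numerator: 15×5026.53 − 222.8×359.4 = -4676.37
Denominator: √[(56441.4 − 49639.84)(144818.1 − 129168.36)] = √[6801.56 × 15649.74] = 10317.1045
r = -4676.37 / 10317.1045 ≈ -0.453

-0.453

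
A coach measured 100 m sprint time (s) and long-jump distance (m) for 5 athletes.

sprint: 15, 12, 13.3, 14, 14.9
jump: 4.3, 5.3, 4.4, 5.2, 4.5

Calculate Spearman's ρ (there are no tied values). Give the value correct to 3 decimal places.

-0.700

Rank sprint: 5, 1, 2, 3, 4
Rank jump: 1, 5, 2, 4, 3
d = rank(sprint) − rank(jump): 4, -4, 0, -1, 1; Σd² = 34
ρ = 1 − 6Σd² / [n(n²−1)] = 1 − 6×34 / (5×24) = 1 − 204/120 ≈ -0.700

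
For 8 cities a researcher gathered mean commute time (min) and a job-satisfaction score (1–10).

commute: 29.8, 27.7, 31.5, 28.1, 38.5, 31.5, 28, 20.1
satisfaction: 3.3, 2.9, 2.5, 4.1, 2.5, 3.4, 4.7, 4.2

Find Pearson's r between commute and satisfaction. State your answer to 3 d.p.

-0.661

n = 8, Σx = 235.2, Σy = 27.6, Σx² = 7099.7, Σy² = 99.9, Σxy = 792
nΣxy − ΣxΣy = 6336 − 6491.52 = -155.52
nΣx² − (Σx)² = 56797.6 − 55319.04 = 1478.56; nΣy² − (Σy)² = 799.2 − 761.76 = 37.44
r = -155.52 / √(1478.56 × 37.44) = -155.52 / 235.2813 ≈ -0.661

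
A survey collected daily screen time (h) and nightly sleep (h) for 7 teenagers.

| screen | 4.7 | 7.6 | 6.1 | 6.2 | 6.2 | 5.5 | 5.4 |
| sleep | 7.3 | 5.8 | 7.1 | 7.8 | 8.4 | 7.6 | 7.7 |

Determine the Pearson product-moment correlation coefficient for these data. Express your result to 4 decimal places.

-0.5581

n = 7, Σx = 41.7, Σy = 51.7, Σx² = 253.35, Σy² = 385.79, Σxy = 305.52
nΣxy − ΣxΣy = 2138.64 − 2155.89 = -17.25
nΣx² − (Σx)² = 1773.45 − 1738.89 = 34.56; nΣy² − (Σy)² = 2700.53 − 2672.89 = 27.64
r = -17.25 / √(34.56 × 27.64) = -17.25 / 30.9069 ≈ -0.5581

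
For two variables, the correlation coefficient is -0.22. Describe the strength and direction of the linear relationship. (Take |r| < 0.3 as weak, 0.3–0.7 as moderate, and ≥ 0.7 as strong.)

r = -0.22 < 0 so the relationship is negative.
|r| = 0.22, which falls in the weak range.

weak negative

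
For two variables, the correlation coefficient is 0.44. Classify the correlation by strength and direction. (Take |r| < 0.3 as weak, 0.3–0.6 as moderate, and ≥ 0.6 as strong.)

r = 0.44 > 0 so the relationship is positive.
|r| = 0.44, which falls in the moderate range.

moderate positive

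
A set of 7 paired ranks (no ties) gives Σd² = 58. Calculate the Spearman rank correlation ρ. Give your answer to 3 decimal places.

ρ = 1 − 6Σd² / [n(n²−1)] = 1 − 6×58 / (7×48)
  = 1 − 348/336 = 1 − 1.0357 ≈ -0.036

-0.036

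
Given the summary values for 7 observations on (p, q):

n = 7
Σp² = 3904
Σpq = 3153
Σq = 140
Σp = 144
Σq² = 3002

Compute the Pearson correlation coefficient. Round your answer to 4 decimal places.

0.6259

r = (nΣpq − ΣpΣq) / √[(nΣp² − (Σp)²)(nΣq² − (Σq)²)]
Numerator: 7×3153 − 144×140 = 1911
Denominator: √[(27328 − 20736)(21014 − 19600)] = √[6592 × 1414] = 3053.0457
r = 1911 / 3053.0457 ≈ 0.6259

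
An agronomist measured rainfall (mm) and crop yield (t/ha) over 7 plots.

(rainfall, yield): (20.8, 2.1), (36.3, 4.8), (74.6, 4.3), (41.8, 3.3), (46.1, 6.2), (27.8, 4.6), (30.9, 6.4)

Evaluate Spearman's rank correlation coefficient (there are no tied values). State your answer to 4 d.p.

0.1786

Rank rainfall: 1, 4, 7, 5, 6, 2, 3
Rank yield: 1, 5, 3, 2, 6, 4, 7
d = rank(rainfall) − rank(yield): 0, -1, 4, 3, 0, -2, -4; Σd² = 46
ρ = 1 − 6Σd² / [n(n²−1)] = 1 − 6×46 / (7×48) = 1 − 276/336 ≈ 0.1786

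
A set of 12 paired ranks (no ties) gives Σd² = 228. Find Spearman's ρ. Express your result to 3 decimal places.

0.203

ρ = 1 − 6Σd² / [n(n²−1)] = 1 − 6×228 / (12×143)
  = 1 − 1368/1716 = 1 − 0.7972 ≈ 0.203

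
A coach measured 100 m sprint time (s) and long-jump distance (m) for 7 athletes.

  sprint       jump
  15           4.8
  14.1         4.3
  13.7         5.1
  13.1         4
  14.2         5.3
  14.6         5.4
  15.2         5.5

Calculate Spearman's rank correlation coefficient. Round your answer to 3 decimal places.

Rank sprint: 6, 3, 2, 1, 4, 5, 7
Rank jump: 3, 2, 4, 1, 5, 6, 7
d = rank(sprint) − rank(jump): 3, 1, -2, 0, -1, -1, 0; Σd² = 16
ρ = 1 − 6Σd² / [n(n²−1)] = 1 − 6×16 / (7×48) = 1 − 96/336 ≈ 0.714

0.714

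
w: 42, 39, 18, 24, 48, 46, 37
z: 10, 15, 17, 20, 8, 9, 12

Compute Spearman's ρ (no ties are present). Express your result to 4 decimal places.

Rank w: 5, 4, 1, 2, 7, 6, 3
Rank z: 3, 5, 6, 7, 1, 2, 4
d = rank(w) − rank(z): 2, -1, -5, -5, 6, 4, -1; Σd² = 108
ρ = 1 − 6Σd² / [n(n²−1)] = 1 − 6×108 / (7×48) = 1 − 648/336 ≈ -0.9286

-0.9286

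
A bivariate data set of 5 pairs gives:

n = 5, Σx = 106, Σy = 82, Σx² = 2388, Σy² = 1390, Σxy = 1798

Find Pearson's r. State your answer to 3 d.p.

r = (nΣxy − ΣxΣy) / √[(nΣx² − (Σx)²)(nΣy² − (Σy)²)]
Numerator: 5×1798 − 106×82 = 298
Denominator: √[(11940 − 11236)(6950 − 6724)] = √[704 × 226] = 398.8784
r = 298 / 398.8784 ≈ 0.747

0.747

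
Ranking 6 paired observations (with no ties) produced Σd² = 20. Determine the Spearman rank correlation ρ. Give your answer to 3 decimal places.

0.429

ρ = 1 − 6Σd² / [n(n²−1)] = 1 − 6×20 / (6×35)
  = 1 − 120/210 = 1 − 0.5714 ≈ 0.429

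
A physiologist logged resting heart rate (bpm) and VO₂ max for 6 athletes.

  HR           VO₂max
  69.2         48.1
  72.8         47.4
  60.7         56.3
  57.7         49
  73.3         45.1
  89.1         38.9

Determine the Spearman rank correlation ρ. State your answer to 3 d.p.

Rank HR: 3, 4, 2, 1, 5, 6
Rank VO₂max: 4, 3, 6, 5, 2, 1
d = rank(HR) − rank(VO₂max): -1, 1, -4, -4, 3, 5; Σd² = 68
ρ = 1 − 6Σd² / [n(n²−1)] = 1 − 6×68 / (6×35) = 1 − 408/210 ≈ -0.943

-0.943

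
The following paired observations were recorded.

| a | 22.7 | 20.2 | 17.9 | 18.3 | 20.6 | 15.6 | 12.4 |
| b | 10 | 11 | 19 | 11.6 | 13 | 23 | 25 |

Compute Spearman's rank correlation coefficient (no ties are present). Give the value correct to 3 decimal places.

-0.893

Rank a: 7, 5, 3, 4, 6, 2, 1
Rank b: 1, 2, 5, 3, 4, 6, 7
d = rank(a) − rank(b): 6, 3, -2, 1, 2, -4, -6; Σd² = 106
ρ = 1 − 6Σd² / [n(n²−1)] = 1 − 6×106 / (7×48) = 1 − 636/336 ≈ -0.893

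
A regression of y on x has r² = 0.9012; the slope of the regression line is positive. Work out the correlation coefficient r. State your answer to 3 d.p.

0.949

|r| = √0.9012 = 0.949
The association is positive, so r = 0.949.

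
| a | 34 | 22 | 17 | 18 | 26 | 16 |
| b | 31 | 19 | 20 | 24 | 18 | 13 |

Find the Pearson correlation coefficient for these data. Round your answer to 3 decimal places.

0.709

n = 6, Σa = 133, Σb = 125, Σa² = 3185, Σb² = 2791, Σab = 2920
nΣab − ΣaΣb = 17520 − 16625 = 895
nΣa² − (Σa)² = 19110 − 17689 = 1421; nΣb² − (Σb)² = 16746 − 15625 = 1121
r = 895 / √(1421 × 1121) = 895 / 1262.1177 ≈ 0.709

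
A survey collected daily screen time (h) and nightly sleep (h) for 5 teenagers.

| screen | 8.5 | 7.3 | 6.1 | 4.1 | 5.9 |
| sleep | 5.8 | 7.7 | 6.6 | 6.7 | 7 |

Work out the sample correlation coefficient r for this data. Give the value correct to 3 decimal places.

-0.244

n = 5, Σx = 31.9, Σy = 33.8, Σx² = 214.37, Σy² = 230.38, Σxy = 214.54
nΣxy − ΣxΣy = 1072.7 − 1078.22 = -5.52
nΣx² − (Σx)² = 1071.85 − 1017.61 = 54.24; nΣy² − (Σy)² = 1151.9 − 1142.44 = 9.46
r = -5.52 / √(54.24 × 9.46) = -5.52 / 22.6519 ≈ -0.244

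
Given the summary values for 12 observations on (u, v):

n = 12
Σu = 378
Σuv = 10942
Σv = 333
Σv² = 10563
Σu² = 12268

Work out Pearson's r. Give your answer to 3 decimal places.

r = (nΣuv − ΣuΣv) / √[(nΣu² − (Σu)²)(nΣv² − (Σv)²)]
Numerator: 12×10942 − 378×333 = 5430
Denominator: √[(147216 − 142884)(126756 − 110889)] = √[4332 × 15867] = 8290.7083
r = 5430 / 8290.7083 ≈ 0.655

0.655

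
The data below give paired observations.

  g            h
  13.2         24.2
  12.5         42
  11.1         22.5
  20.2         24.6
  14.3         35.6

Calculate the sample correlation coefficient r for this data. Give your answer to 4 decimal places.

-0.1916

n = 5, Σg = 71.3, Σh = 148.9, Σg² = 1066.23, Σh² = 4728.41, Σgh = 2100.19
nΣgh − ΣgΣh = 10500.95 − 10616.57 = -115.62
nΣg² − (Σg)² = 5331.15 − 5083.69 = 247.46; nΣh² − (Σh)² = 23642.05 − 22171.21 = 1470.84
r = -115.62 / √(247.46 × 1470.84) = -115.62 / 603.3026 ≈ -0.1916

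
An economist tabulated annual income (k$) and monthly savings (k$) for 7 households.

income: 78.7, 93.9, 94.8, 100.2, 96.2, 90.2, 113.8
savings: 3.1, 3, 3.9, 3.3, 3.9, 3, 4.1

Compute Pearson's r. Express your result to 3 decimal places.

0.665

n = 7, Σx = 667.8, Σy = 24.3, Σx² = 64378.9, Σy² = 85.73, Σxy = 2338.41
nΣxy − ΣxΣy = 16368.87 − 16227.54 = 141.33
nΣx² − (Σx)² = 450652.3 − 445956.84 = 4695.46; nΣy² − (Σy)² = 600.11 − 590.49 = 9.62
r = 141.33 / √(4695.46 × 9.62) = 141.33 / 212.5331 ≈ 0.665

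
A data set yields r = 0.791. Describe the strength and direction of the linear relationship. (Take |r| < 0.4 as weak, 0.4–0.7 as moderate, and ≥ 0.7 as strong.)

r = 0.791 > 0 so the relationship is positive.
|r| = 0.791, which falls in the strong range.

strong positive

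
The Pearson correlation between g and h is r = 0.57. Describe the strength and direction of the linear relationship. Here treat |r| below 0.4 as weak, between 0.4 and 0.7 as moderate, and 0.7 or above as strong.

moderate positive

r = 0.57 > 0 so the relationship is positive.
|r| = 0.57, which falls in the moderate range.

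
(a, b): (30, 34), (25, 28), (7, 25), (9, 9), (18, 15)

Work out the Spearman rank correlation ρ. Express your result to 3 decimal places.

0.700

Rank a: 5, 4, 1, 2, 3
Rank b: 5, 4, 3, 1, 2
d = rank(a) − rank(b): 0, 0, -2, 1, 1; Σd² = 6
ρ = 1 − 6Σd² / [n(n²−1)] = 1 − 6×6 / (5×24) = 1 − 36/120 ≈ 0.700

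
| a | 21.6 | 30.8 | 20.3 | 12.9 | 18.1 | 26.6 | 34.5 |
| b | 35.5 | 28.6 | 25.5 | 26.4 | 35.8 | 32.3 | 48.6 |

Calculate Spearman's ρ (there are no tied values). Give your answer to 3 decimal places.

0.429

Rank a: 4, 6, 3, 1, 2, 5, 7
Rank b: 5, 3, 1, 2, 6, 4, 7
d = rank(a) − rank(b): -1, 3, 2, -1, -4, 1, 0; Σd² = 32
ρ = 1 − 6Σd² / [n(n²−1)] = 1 − 6×32 / (7×48) = 1 − 192/336 ≈ 0.429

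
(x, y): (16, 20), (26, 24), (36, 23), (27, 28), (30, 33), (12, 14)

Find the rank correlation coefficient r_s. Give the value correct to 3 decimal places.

Rank x: 2, 3, 6, 4, 5, 1
Rank y: 2, 4, 3, 5, 6, 1
d = rank(x) − rank(y): 0, -1, 3, -1, -1, 0; Σd² = 12
ρ = 1 − 6Σd² / [n(n²−1)] = 1 − 6×12 / (6×35) = 1 − 72/210 ≈ 0.657

0.657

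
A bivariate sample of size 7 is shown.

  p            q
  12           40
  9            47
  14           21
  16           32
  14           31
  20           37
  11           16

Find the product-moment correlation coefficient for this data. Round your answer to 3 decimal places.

-0.056

n = 7, Σp = 96, Σq = 224, Σp² = 1394, Σq² = 7860, Σpq = 3059
nΣpq − ΣpΣq = 21413 − 21504 = -91
nΣp² − (Σp)² = 9758 − 9216 = 542; nΣq² − (Σq)² = 55020 − 50176 = 4844
r = -91 / √(542 × 4844) = -91 / 1620.3234 ≈ -0.056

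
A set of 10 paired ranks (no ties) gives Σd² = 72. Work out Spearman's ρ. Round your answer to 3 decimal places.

ρ = 1 − 6Σd² / [n(n²−1)] = 1 − 6×72 / (10×99)
  = 1 − 432/990 = 1 − 0.4364 ≈ 0.564

0.564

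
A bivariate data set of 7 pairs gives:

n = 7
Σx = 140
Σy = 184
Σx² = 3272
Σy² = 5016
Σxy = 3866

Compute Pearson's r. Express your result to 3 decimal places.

0.639

r = (nΣxy − ΣxΣy) / √[(nΣx² − (Σx)²)(nΣy² − (Σy)²)]
Numerator: 7×3866 − 140×184 = 1302
Denominator: √[(22904 − 19600)(35112 − 33856)] = √[3304 × 1256] = 2037.1117
r = 1302 / 2037.1117 ≈ 0.639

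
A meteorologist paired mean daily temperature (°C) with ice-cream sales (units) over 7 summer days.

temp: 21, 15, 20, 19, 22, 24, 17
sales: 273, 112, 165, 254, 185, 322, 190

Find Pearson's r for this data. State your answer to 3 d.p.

n = 7, Σx = 138, Σy = 1501, Σx² = 2776, Σy² = 352823, Σxy = 30567
nΣxy − ΣxΣy = 213969 − 207138 = 6831
nΣx² − (Σx)² = 19432 − 19044 = 388; nΣy² − (Σy)² = 2469761 − 2253001 = 216760
r = 6831 / √(388 × 216760) = 6831 / 9170.7622 ≈ 0.745

0.745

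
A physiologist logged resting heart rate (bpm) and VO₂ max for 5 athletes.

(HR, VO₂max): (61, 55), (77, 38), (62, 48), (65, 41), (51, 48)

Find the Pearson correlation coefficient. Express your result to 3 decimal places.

-0.666

n = 5, Σx = 316, Σy = 230, Σx² = 20320, Σy² = 10758, Σxy = 14370
nΣxy − ΣxΣy = 71850 − 72680 = -830
nΣx² − (Σx)² = 101600 − 99856 = 1744; nΣy² − (Σy)² = 53790 − 52900 = 890
r = -830 / √(1744 × 890) = -830 / 1245.8571 ≈ -0.666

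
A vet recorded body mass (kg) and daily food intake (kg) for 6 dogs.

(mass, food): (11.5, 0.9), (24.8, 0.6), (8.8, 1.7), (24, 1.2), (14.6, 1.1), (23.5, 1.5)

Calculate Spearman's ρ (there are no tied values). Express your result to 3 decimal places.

Rank mass: 2, 6, 1, 5, 3, 4
Rank food: 2, 1, 6, 4, 3, 5
d = rank(mass) − rank(food): 0, 5, -5, 1, 0, -1; Σd² = 52
ρ = 1 − 6Σd² / [n(n²−1)] = 1 − 6×52 / (6×35) = 1 − 312/210 ≈ -0.486

-0.486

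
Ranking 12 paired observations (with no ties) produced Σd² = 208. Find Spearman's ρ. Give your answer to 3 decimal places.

ρ = 1 − 6Σd² / [n(n²−1)] = 1 − 6×208 / (12×143)
  = 1 − 1248/1716 = 1 − 0.7273 ≈ 0.273

0.273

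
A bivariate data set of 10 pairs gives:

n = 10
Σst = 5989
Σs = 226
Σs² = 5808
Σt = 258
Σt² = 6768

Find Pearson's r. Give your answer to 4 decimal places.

r = (nΣst − ΣsΣt) / √[(nΣs² − (Σs)²)(nΣt² − (Σt)²)]
Numerator: 10×5989 − 226×258 = 1582
Denominator: √[(58080 − 51076)(67680 − 66564)] = √[7004 × 1116] = 2795.7940
r = 1582 / 2795.7940 ≈ 0.5658

0.5658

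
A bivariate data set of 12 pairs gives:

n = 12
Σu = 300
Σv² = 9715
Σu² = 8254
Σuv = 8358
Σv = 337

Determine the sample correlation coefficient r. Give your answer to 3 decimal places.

r = (nΣuv − ΣuΣv) / √[(nΣu² − (Σu)²)(nΣv² − (Σv)²)]
Numerator: 12×8358 − 300×337 = -804
Denominator: √[(99048 − 90000)(116580 − 113569)] = √[9048 × 3011] = 5219.5333
r = -804 / 5219.5333 ≈ -0.154

-0.154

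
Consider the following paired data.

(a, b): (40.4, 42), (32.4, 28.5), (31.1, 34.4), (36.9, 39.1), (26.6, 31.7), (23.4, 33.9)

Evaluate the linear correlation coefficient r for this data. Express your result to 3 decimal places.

n = 6, Σa = 190.8, Σb = 209.6, Σa² = 6265.86, Σb² = 7442.52, Σab = 6769.31
nΣab − ΣaΣb = 40615.86 − 39991.68 = 624.18
nΣa² − (Σa)² = 37595.16 − 36404.64 = 1190.52; nΣb² − (Σb)² = 44655.12 − 43932.16 = 722.96
r = 624.18 / √(1190.52 × 722.96) = 624.18 / 927.7383 ≈ 0.673

0.673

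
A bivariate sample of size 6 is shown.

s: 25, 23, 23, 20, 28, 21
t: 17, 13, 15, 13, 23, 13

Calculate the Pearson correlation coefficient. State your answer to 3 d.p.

n = 6, Σs = 140, Σt = 94, Σs² = 3308, Σt² = 1550, Σst = 2246
nΣst − ΣsΣt = 13476 − 13160 = 316
nΣs² − (Σs)² = 19848 − 19600 = 248; nΣt² − (Σt)² = 9300 − 8836 = 464
r = 316 / √(248 × 464) = 316 / 339.2226 ≈ 0.932

0.932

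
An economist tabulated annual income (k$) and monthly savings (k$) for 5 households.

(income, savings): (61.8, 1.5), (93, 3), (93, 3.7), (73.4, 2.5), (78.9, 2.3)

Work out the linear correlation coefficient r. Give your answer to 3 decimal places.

n = 5, Σx = 400.1, Σy = 13, Σx² = 32730.01, Σy² = 36.48, Σxy = 1080.77
nΣxy − ΣxΣy = 5403.85 − 5201.3 = 202.55
nΣx² − (Σx)² = 163650.05 − 160080.01 = 3570.04; nΣy² − (Σy)² = 182.4 − 169 = 13.4
r = 202.55 / √(3570.04 × 13.4) = 202.55 / 218.7202 ≈ 0.926

0.926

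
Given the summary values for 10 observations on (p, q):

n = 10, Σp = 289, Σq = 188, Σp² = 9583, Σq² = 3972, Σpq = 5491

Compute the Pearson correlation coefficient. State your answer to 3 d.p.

0.079

r = (nΣpq − ΣpΣq) / √[(nΣp² − (Σp)²)(nΣq² − (Σq)²)]
Numerator: 10×5491 − 289×188 = 578
Denominator: √[(95830 − 83521)(39720 − 35344)] = √[12309 × 4376] = 7339.2223
r = 578 / 7339.2223 ≈ 0.079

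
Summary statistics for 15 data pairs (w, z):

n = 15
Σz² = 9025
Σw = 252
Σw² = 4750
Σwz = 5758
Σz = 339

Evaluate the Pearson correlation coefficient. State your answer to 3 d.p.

0.075

r = (nΣwz − ΣwΣz) / √[(nΣw² − (Σw)²)(nΣz² − (Σz)²)]
Numerator: 15×5758 − 252×339 = 942
Denominator: √[(71250 − 63504)(135375 − 114921)] = √[7746 × 20454] = 12587.1635
r = 942 / 12587.1635 ≈ 0.075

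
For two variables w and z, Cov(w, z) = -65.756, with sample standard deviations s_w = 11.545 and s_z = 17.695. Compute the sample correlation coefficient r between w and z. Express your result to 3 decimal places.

-0.322

r = Cov(w,z) / (s_w · s_z) = -65.756 / (11.545 × 17.695)
  = -65.756 / 204.2888 ≈ -0.322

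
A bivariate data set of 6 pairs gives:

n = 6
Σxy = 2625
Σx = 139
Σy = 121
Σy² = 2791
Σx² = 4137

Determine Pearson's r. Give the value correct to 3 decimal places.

-0.314

r = (nΣxy − ΣxΣy) / √[(nΣx² − (Σx)²)(nΣy² − (Σy)²)]
Numerator: 6×2625 − 139×121 = -1069
Denominator: √[(24822 − 19321)(16746 − 14641)] = √[5501 × 2105] = 3402.8819
r = -1069 / 3402.8819 ≈ -0.314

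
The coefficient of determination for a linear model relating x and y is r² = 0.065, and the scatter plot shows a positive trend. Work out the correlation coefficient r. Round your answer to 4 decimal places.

|r| = √0.065 = 0.2550
The association is positive, so r = 0.2550.

0.2550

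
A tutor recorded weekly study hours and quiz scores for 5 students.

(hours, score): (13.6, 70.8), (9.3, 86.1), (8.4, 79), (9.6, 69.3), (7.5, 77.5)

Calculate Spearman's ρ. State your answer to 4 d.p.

Rank hours: 5, 3, 2, 4, 1
Rank score: 2, 5, 4, 1, 3
d = rank(hours) − rank(score): 3, -2, -2, 3, -2; Σd² = 30
ρ = 1 − 6Σd² / [n(n²−1)] = 1 − 6×30 / (5×24) = 1 − 180/120 ≈ -0.5000

-0.5000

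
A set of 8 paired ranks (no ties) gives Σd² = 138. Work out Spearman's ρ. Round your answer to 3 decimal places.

-0.643

ρ = 1 − 6Σd² / [n(n²−1)] = 1 − 6×138 / (8×63)
  = 1 − 828/504 = 1 − 1.6429 ≈ -0.643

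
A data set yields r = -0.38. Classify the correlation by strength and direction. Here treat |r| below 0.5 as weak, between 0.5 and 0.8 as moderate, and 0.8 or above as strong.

r = -0.38 < 0 so the relationship is negative.
|r| = 0.38, which falls in the weak range.

weak negative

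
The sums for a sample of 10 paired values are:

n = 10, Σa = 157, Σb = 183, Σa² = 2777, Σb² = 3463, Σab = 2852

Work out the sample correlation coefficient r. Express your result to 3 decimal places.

r = (nΣab − ΣaΣb) / √[(nΣa² − (Σa)²)(nΣb² − (Σb)²)]
Numerator: 10×2852 − 157×183 = -211
Denominator: √[(27770 − 24649)(34630 − 33489)] = √[3121 × 1141] = 1887.0774
r = -211 / 1887.0774 ≈ -0.112

-0.112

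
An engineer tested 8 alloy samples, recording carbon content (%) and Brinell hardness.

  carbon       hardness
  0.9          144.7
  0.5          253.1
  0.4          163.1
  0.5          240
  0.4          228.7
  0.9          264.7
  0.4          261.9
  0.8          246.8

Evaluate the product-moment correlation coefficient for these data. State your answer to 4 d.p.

-0.1081

n = 8, Σx = 4.8, Σy = 1803, Σx² = 3.24, Σy² = 421070.94, Σxy = 1073.93
nΣxy − ΣxΣy = 8591.44 − 8654.4 = -62.96
nΣx² − (Σx)² = 25.92 − 23.04 = 2.88; nΣy² − (Σy)² = 3368567.52 − 3250809 = 117758.52
r = -62.96 / √(2.88 × 117758.52) = -62.96 / 582.3612 ≈ -0.1081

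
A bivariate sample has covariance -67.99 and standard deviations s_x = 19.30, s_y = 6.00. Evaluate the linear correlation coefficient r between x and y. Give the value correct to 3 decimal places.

-0.587

r = Cov(x,y) / (s_x · s_y) = -67.99 / (19.30 × 6.00)
  = -67.99 / 115.8000 ≈ -0.587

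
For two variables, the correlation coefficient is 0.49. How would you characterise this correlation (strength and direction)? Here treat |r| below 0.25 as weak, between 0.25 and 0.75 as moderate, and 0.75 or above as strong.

r = 0.49 > 0 so the relationship is positive.
|r| = 0.49, which falls in the moderate range.

moderate positive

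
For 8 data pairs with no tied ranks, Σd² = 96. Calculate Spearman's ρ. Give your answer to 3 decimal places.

-0.143

ρ = 1 − 6Σd² / [n(n²−1)] = 1 − 6×96 / (8×63)
  = 1 − 576/504 = 1 − 1.1429 ≈ -0.143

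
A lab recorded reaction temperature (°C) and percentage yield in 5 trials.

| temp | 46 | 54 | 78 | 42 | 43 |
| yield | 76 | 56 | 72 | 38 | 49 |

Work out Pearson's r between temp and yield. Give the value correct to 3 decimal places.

n = 5, Σx = 263, Σy = 291, Σx² = 14729, Σy² = 17941, Σxy = 15839
nΣxy − ΣxΣy = 79195 − 76533 = 2662
nΣx² − (Σx)² = 73645 − 69169 = 4476; nΣy² − (Σy)² = 89705 − 84681 = 5024
r = 2662 / √(4476 × 5024) = 2662 / 4742.0907 ≈ 0.561

0.561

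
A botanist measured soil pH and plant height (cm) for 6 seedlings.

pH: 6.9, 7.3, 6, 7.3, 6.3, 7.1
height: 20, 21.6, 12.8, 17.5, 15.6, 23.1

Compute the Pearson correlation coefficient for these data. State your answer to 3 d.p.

0.814

n = 6, Σx = 40.9, Σy = 110.6, Σx² = 280.29, Σy² = 2113.62, Σxy = 762.52
nΣxy − ΣxΣy = 4575.12 − 4523.54 = 51.58
nΣx² − (Σx)² = 1681.74 − 1672.81 = 8.93; nΣy² − (Σy)² = 12681.72 − 12232.36 = 449.36
r = 51.58 / √(8.93 × 449.36) = 51.58 / 63.3465 ≈ 0.814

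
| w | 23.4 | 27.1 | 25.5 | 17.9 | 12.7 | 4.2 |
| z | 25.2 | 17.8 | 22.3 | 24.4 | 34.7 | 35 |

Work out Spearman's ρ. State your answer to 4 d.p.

-0.9429

Rank w: 4, 6, 5, 3, 2, 1
Rank z: 4, 1, 2, 3, 5, 6
d = rank(w) − rank(z): 0, 5, 3, 0, -3, -5; Σd² = 68
ρ = 1 − 6Σd² / [n(n²−1)] = 1 − 6×68 / (6×35) = 1 − 408/210 ≈ -0.9429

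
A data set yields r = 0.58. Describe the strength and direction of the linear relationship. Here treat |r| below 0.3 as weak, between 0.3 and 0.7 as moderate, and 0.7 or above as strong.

r = 0.58 > 0 so the relationship is positive.
|r| = 0.58, which falls in the moderate range.

moderate positive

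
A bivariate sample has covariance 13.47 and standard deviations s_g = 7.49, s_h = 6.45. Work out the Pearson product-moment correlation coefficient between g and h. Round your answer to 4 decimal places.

r = Cov(g,h) / (s_g · s_h) = 13.47 / (7.49 × 6.45)
  = 13.47 / 48.3105 ≈ 0.2788

0.2788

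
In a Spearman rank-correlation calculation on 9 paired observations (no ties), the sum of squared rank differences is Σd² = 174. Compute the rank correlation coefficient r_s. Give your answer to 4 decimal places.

-0.4500

ρ = 1 − 6Σd² / [n(n²−1)] = 1 − 6×174 / (9×80)
  = 1 − 1044/720 = 1 − 1.45000 ≈ -0.4500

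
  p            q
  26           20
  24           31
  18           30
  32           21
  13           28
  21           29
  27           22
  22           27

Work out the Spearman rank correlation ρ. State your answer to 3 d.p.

Rank p: 6, 5, 2, 8, 1, 3, 7, 4
Rank q: 1, 8, 7, 2, 5, 6, 3, 4
d = rank(p) − rank(q): 5, -3, -5, 6, -4, -3, 4, 0; Σd² = 136
ρ = 1 − 6Σd² / [n(n²−1)] = 1 − 6×136 / (8×63) = 1 − 816/504 ≈ -0.619

-0.619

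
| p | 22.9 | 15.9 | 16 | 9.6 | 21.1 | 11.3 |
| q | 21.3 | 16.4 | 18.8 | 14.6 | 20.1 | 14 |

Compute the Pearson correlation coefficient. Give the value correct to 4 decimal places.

0.9539

n = 6, Σp = 96.8, Σq = 105.2, Σp² = 1698.28, Σq² = 1889.26, Σpq = 1771.8
nΣpq − ΣpΣq = 10630.8 − 10183.36 = 447.44
nΣp² − (Σp)² = 10189.68 − 9370.24 = 819.44; nΣq² − (Σq)² = 11335.56 − 11067.04 = 268.52
r = 447.44 / √(819.44 × 268.52) = 447.44 / 469.0800 ≈ 0.9539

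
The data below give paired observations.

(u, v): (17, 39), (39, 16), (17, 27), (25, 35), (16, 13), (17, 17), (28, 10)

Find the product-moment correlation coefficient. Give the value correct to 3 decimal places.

-0.289

n = 7, Σu = 159, Σv = 157, Σu² = 4053, Σv² = 4289, Σuv = 3398
nΣuv − ΣuΣv = 23786 − 24963 = -1177
nΣu² − (Σu)² = 28371 − 25281 = 3090; nΣv² − (Σv)² = 30023 − 24649 = 5374
r = -1177 / √(3090 × 5374) = -1177 / 4075.0043 ≈ -0.289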